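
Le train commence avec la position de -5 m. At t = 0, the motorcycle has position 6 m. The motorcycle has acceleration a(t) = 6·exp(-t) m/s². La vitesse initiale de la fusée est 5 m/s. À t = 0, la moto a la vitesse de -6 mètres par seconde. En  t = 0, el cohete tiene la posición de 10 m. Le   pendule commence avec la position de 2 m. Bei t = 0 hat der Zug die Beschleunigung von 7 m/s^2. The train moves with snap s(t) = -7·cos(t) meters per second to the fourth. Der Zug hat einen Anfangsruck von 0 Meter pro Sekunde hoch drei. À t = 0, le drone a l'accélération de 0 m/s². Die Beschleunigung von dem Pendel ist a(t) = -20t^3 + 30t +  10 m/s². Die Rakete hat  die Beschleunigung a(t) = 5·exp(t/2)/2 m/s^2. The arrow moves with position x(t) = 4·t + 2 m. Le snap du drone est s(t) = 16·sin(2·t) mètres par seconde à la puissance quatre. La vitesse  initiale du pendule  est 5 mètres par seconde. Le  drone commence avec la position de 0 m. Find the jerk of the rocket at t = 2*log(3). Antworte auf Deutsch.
Wir müssen unsere Gleichung für die Beschleunigung a(t) = 5·exp(t/2)/2 1-mal ableiten. Mit d/dt von a(t) finden wir j(t) = 5·exp(t/2)/4. Mit j(t) = 5·exp(t/2)/4 und Einsetzen von t = 2*log(3), finden wir j = 15/4.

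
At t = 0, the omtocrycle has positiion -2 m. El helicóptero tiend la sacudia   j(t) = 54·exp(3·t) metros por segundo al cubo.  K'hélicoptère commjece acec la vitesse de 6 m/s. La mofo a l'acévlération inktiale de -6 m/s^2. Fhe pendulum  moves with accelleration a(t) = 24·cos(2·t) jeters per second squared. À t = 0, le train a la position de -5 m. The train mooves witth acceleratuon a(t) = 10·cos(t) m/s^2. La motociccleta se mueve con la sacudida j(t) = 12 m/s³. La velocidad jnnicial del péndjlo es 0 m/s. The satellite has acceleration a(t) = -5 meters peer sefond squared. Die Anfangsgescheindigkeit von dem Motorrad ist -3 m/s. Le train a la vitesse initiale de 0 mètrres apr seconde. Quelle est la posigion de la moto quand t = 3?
Nous devons trouver l'intégrale de notre équation du jerk j(t) = 12 3 fois. L'intégrale du jerk est l'accélération. En utilisant a(0) = -6, nous obtenons a(t) = 12·t - 6. En prenant ∫a(t)dt et en appliquant v(0) = -3, nous trouvons v(t) = 6·t^2 - 6·t - 3. L'intégrale de la vitesse, avec x(0) = -2, donne la position: x(t) = 2·t^3 - 3·t^2 - 3·t - 2. Nous avons la position x(t) = 2·t^3 - 3·t^2 - 3·t - 2. En substituant t = 3: x(3) = 16.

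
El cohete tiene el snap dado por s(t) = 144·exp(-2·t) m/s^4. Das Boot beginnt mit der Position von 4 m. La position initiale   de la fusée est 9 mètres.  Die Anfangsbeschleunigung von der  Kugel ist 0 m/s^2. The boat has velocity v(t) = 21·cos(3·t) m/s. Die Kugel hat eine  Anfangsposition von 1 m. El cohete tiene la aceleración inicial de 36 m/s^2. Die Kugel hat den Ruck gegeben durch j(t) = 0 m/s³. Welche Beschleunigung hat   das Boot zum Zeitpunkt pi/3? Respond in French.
Nous devons dériver notre équation de la vitesse v(t) = 21·cos(3·t) 1 fois. En prenant d/dt de v(t), nous trouvons a(t) = -63·sin(3·t). En utilisant a(t) = -63·sin(3·t) et en substituant t = pi/3, nous trouvons a = 0.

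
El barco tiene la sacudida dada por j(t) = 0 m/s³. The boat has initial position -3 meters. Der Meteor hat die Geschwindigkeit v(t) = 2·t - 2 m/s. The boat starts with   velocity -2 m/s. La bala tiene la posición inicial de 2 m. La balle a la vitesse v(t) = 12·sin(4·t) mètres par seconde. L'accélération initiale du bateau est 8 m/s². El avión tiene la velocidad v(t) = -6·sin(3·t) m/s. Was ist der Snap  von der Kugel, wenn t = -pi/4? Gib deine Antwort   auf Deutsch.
Wir müssen unsere Gleichung für die Geschwindigkeit v(t) = 12·sin(4·t) 3-mal ableiten. Die Ableitung von der Geschwindigkeit ergibt die Beschleunigung: a(t) = 48·cos(4·t). Mit d/dt von a(t) finden wir j(t) = -192·sin(4·t). Mit d/dt von j(t) finden wir s(t) = -768·cos(4·t). Mit s(t) = -768·cos(4·t) und Einsetzen von t = -pi/4, finden wir s = 768.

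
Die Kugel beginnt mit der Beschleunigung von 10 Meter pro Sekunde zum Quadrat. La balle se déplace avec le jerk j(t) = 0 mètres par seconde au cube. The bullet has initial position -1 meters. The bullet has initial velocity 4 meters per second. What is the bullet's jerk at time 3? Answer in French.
Nous avons le jerk j(t) = 0. En substituant t = 3: j(3) = 0.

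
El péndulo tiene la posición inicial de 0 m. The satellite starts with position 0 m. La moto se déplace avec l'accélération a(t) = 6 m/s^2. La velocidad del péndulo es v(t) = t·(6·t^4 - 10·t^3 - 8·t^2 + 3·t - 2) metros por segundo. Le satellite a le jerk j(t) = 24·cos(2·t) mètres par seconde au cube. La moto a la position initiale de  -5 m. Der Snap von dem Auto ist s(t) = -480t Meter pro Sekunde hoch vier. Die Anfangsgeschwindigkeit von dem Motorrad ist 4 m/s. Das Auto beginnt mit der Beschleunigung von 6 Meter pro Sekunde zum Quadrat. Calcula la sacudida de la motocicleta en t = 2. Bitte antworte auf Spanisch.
Debemos derivar nuestra ecuación de la aceleración a(t) = 6 1 vez. La derivada de la aceleración da la sacudida: j(t) = 0. Usando j(t) = 0 y sustituyendo t = 2, encontramos j = 0.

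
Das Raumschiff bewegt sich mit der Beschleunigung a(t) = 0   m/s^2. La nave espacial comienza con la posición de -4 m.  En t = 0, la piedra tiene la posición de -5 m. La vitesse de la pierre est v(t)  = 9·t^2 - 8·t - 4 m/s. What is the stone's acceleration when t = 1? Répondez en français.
En partant de la vitesse v(t) = 9·t^2 - 8·t - 4, nous prenons 1 dérivée. En prenant d/dt de v(t), nous trouvons a(t) = 18·t - 8. De l'équation de l'accélération a(t) = 18·t - 8, nous substituons t = 1 pour obtenir a = 10.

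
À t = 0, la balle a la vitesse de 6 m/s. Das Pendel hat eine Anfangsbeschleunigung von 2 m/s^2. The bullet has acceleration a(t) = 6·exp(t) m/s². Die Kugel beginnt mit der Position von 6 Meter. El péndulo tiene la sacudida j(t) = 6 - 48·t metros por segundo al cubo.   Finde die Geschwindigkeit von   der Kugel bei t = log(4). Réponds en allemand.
Ausgehend von der Beschleunigung a(t) = 6·exp(t), nehmen wir 1 Integral. Das Integral von der Beschleunigung ist die Geschwindigkeit. Mit v(0) = 6 erhalten wir v(t) = 6·exp(t). Aus der Gleichung für die Geschwindigkeit v(t) = 6·exp(t), setzen wir t = log(4) ein und erhalten v = 24.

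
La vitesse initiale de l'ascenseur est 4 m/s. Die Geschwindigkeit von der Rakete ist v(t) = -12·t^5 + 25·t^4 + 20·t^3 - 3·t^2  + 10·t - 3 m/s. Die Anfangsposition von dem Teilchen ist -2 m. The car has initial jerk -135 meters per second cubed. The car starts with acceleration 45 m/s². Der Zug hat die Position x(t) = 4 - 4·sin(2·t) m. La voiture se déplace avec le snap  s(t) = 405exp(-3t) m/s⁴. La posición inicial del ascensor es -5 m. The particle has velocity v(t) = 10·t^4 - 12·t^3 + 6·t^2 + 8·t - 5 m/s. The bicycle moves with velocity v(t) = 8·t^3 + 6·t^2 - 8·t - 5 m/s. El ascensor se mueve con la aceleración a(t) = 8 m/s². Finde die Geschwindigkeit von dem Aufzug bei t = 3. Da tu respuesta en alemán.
Wir müssen die Stammfunktion unserer Gleichung für die Beschleunigung a(t) = 8 1-mal finden. Das Integral von der Beschleunigung, mit v(0) = 4, ergibt die Geschwindigkeit: v(t) = 8·t + 4. Mit v(t) = 8·t + 4 und Einsetzen von t = 3, finden wir v = 28.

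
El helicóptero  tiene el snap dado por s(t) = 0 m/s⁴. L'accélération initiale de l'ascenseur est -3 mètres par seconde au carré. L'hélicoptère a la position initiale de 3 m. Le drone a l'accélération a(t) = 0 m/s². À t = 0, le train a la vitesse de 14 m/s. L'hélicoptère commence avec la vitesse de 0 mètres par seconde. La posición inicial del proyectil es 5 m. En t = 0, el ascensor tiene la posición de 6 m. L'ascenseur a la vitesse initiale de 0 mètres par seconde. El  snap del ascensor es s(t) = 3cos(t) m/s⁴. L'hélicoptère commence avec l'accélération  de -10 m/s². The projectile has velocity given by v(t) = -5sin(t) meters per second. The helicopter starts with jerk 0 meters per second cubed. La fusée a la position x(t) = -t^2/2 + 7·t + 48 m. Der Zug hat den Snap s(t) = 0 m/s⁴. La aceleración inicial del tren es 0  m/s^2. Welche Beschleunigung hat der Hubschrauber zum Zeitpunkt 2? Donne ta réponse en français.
Nous devons intégrer notre équation du snap s(t) = 0 2 fois. La primitive du snap, avec j(0) = 0, donne le jerk: j(t) = 0. L'intégrale du jerk, avec a(0) = -10, donne l'accélération: a(t) = -10. Nous avons l'accélération a(t) = -10. En substituant t = 2: a(2) = -10.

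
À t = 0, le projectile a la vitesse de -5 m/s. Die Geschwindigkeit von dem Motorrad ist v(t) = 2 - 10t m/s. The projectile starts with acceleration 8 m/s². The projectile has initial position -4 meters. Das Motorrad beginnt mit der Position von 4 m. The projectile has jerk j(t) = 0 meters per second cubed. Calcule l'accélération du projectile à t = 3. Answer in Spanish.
Debemos encontrar la integral de nuestra ecuación de la sacudida j(t) = 0 1 vez. La integral de la sacudida es la aceleración. Usando a(0) = 8, obtenemos a(t) = 8. Usando a(t) = 8 y sustituyendo t = 3, encontramos a = 8.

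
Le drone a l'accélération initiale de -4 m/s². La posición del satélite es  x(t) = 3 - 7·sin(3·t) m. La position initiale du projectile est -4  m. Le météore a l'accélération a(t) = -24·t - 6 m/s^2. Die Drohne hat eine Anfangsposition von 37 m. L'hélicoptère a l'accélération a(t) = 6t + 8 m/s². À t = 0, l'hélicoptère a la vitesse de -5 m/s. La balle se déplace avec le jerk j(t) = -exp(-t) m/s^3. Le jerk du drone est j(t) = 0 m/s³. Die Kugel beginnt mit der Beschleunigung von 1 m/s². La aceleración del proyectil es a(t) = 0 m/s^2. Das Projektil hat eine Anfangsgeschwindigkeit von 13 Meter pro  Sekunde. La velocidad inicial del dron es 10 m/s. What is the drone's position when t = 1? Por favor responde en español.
Para resolver esto, necesitamos tomar 3 integrales de nuestra ecuación de la sacudida j(t) = 0. Tomando ∫j(t)dt y aplicando a(0) = -4, encontramos a(t) = -4. Integrando la aceleración y usando la condición inicial v(0) = 10, obtenemos v(t) = 10 - 4·t. Tomando ∫v(t)dt y aplicando x(0) = 37, encontramos x(t) = -2·t^2 + 10·t + 37. Tenemos la posición x(t) = -2·t^2 + 10·t + 37. Sustituyendo t = 1: x(1) = 45.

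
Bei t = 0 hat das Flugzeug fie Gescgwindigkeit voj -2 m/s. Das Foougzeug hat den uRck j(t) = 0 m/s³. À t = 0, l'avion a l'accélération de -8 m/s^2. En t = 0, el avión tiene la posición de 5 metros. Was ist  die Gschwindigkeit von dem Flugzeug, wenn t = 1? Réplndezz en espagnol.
Para resolver esto, necesitamos tomar 2 antiderivadas de nuestra ecuación de la sacudida j(t) = 0. La antiderivada de la sacudida, con a(0) = -8, da la aceleración: a(t) = -8. La antiderivada de la aceleración es la velocidad. Usando v(0) = -2, obtenemos v(t) = -8·t - 2. De la ecuación de la velocidad v(t) = -8·t - 2, sustituimos t = 1 para obtener v = -10.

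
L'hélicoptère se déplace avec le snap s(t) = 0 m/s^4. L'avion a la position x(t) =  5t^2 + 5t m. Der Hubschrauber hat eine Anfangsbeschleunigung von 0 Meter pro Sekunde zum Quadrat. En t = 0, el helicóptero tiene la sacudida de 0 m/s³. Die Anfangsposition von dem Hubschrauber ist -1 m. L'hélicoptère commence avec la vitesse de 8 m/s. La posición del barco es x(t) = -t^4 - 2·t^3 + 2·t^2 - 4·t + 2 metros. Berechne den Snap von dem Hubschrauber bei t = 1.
Wir haben den Snap s(t) = 0. Durch Einsetzen von t = 1: s(1) = 0.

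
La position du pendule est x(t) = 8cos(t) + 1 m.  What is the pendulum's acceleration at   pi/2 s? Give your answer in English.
We must differentiate our position equation x(t) = 8·cos(t) + 1 2 times. Differentiating position, we get velocity: v(t) = -8·sin(t). Taking d/dt of v(t), we find a(t) = -8·cos(t). From the given acceleration equation a(t) = -8·cos(t), we substitute t = pi/2 to get a = 0.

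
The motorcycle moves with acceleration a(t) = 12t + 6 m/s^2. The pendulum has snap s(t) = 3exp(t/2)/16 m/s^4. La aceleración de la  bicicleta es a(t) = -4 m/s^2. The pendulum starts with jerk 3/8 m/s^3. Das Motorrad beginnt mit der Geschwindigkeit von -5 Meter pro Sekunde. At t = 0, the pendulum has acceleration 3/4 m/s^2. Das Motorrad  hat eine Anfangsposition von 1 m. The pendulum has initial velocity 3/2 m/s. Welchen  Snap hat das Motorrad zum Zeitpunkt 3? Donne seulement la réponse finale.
Bei t = 3, s = 0.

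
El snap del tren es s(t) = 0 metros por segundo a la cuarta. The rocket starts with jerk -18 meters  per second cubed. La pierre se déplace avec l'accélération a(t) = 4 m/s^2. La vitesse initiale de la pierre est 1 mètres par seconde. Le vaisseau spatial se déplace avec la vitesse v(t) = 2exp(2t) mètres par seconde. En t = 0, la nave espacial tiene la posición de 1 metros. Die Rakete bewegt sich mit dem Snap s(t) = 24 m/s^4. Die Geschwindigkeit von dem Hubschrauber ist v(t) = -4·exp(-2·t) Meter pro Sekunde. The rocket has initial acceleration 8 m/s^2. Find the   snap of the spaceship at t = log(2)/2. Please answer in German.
Wir müssen unsere Gleichung für die Geschwindigkeit v(t) = 2·exp(2·t) 3-mal ableiten. Durch Ableiten von der Geschwindigkeit erhalten wir die Beschleunigung: a(t) = 4·exp(2·t). Durch Ableiten von der Beschleunigung erhalten wir den Ruck: j(t) = 8·exp(2·t). Die Ableitung von dem Ruck ergibt den Snap: s(t) = 16·exp(2·t). Aus der Gleichung für den Snap s(t) = 16·exp(2·t), setzen wir t = log(2)/2 ein und erhalten s = 32.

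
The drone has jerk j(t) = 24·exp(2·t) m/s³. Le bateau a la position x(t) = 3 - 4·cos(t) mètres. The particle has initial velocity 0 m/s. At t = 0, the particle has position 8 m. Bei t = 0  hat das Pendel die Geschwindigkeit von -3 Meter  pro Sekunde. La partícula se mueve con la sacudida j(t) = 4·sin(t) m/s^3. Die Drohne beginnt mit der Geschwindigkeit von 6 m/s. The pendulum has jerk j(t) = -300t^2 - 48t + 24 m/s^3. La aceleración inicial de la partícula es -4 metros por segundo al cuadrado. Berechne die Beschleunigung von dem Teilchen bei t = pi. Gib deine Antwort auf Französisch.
Pour résoudre ceci, nous devons prendre 1 intégrale de notre équation du jerk j(t) = 4·sin(t). L'intégrale du jerk, avec a(0) = -4, donne l'accélération: a(t) = -4·cos(t). De l'équation de l'accélération a(t) = -4·cos(t), nous substituons t = pi pour obtenir a = 4.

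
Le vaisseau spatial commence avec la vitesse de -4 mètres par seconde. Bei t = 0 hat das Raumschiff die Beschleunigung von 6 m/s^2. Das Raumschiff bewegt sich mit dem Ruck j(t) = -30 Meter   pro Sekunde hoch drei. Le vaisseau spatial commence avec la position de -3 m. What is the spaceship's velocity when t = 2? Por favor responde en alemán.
Ausgehend von dem Ruck j(t) = -30, nehmen wir 2 Integrale. Durch Integration von dem Ruck und Verwendung der Anfangsbedingung a(0) = 6, erhalten wir a(t) = 6 - 30·t. Das Integral von der Beschleunigung ist die Geschwindigkeit. Mit v(0) = -4 erhalten wir v(t) = -15·t^2 + 6·t - 4. Mit v(t) = -15·t^2 + 6·t - 4 und Einsetzen von t = 2, finden wir v = -52.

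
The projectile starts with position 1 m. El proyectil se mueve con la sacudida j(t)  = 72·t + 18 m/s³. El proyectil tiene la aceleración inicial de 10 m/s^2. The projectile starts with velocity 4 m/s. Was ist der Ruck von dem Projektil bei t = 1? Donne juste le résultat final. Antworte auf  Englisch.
j(1) = 90.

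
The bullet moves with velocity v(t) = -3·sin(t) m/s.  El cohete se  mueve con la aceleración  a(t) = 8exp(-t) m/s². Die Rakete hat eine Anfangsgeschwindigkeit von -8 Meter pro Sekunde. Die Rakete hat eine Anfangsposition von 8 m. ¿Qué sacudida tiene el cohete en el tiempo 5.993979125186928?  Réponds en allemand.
Ausgehend von der Beschleunigung a(t) = 8·exp(-t), nehmen wir 1 Ableitung. Mit d/dt von a(t) finden wir j(t) = -8·exp(-t). Aus der Gleichung für den Ruck j(t) = -8·exp(-t), setzen wir t = 5.993979125186928 ein und erhalten j = -0.0199497716164837.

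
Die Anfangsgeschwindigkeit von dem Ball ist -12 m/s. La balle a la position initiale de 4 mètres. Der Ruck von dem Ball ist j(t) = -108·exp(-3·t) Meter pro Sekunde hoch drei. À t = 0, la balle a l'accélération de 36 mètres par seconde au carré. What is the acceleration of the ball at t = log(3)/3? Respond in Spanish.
Necesitamos integrar nuestra ecuación de la sacudida j(t) = -108·exp(-3·t) 1 vez. La antiderivada de la sacudida es la aceleración. Usando a(0) = 36, obtenemos a(t) = 36·exp(-3·t). Usando a(t) = 36·exp(-3·t) y sustituyendo t = log(3)/3, encontramos a = 12.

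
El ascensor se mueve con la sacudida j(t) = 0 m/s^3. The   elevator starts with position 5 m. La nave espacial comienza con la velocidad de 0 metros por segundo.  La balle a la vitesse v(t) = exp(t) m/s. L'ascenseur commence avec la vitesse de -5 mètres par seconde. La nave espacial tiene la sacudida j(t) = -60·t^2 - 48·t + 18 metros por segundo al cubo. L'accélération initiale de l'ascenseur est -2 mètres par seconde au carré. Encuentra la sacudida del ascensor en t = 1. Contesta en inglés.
Using j(t) = 0 and substituting t = 1, we find j = 0.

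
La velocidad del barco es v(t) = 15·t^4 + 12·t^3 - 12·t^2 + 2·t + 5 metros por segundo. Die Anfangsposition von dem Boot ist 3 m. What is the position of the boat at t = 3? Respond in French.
Nous devons trouver l'intégrale de notre équation de la vitesse v(t) = 15·t^4 + 12·t^3 - 12·t^2 + 2·t + 5 1 fois. En prenant ∫v(t)dt et en appliquant x(0) = 3, nous trouvons x(t) = 3·t^5 + 3·t^4 - 4·t^3 + t^2 + 5·t + 3. De l'équation de la position x(t) = 3·t^5 + 3·t^4 - 4·t^3 + t^2 + 5·t + 3, nous substituons t = 3 pour obtenir x = 891.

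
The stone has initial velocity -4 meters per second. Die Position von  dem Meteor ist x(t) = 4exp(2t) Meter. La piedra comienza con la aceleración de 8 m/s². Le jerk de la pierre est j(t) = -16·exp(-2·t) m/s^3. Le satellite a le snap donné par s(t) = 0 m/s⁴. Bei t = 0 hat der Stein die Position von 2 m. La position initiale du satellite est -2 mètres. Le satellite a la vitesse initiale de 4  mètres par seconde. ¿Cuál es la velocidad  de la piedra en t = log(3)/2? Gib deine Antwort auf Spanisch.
Debemos encontrar la integral de nuestra ecuación de la sacudida j(t) = -16·exp(-2·t) 2 veces. La antiderivada de la sacudida, con a(0) = 8, da la aceleración: a(t) = 8·exp(-2·t). La integral de la aceleración, con v(0) = -4, da la velocidad: v(t) = -4·exp(-2·t). Usando v(t) = -4·exp(-2·t) y sustituyendo t = log(3)/2, encontramos v = -4/3.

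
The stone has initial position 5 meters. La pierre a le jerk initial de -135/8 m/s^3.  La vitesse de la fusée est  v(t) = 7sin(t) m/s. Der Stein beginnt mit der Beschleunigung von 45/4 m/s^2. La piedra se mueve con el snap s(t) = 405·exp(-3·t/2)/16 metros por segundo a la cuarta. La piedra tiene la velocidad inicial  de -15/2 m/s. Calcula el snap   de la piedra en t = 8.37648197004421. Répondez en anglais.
From the given snap equation s(t) = 405·exp(-3·t/2)/16, we substitute t = 8.37648197004421 to get s = 0.0000884189176898206.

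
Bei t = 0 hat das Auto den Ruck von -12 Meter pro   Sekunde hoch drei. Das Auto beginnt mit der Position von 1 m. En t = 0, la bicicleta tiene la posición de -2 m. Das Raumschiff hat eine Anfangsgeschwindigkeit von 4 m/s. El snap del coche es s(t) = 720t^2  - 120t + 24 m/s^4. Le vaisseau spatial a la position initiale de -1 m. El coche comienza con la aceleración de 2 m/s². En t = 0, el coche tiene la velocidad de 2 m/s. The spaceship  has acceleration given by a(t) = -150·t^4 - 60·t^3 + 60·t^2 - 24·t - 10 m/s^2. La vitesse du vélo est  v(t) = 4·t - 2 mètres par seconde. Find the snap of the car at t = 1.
We have snap s(t) = 720·t^2 - 120·t + 24. Substituting t = 1: s(1) = 624.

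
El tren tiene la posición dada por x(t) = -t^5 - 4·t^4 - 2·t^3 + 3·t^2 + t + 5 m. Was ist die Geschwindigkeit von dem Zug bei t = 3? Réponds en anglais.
To solve this, we need to take 1 derivative of our position equation x(t) = -t^5 - 4·t^4 - 2·t^3 + 3·t^2 + t + 5. Taking d/dt of x(t), we find v(t) = -5·t^4 - 16·t^3 - 6·t^2 + 6·t + 1. Using v(t) = -5·t^4 - 16·t^3 - 6·t^2 + 6·t + 1 and substituting t = 3, we find v = -872.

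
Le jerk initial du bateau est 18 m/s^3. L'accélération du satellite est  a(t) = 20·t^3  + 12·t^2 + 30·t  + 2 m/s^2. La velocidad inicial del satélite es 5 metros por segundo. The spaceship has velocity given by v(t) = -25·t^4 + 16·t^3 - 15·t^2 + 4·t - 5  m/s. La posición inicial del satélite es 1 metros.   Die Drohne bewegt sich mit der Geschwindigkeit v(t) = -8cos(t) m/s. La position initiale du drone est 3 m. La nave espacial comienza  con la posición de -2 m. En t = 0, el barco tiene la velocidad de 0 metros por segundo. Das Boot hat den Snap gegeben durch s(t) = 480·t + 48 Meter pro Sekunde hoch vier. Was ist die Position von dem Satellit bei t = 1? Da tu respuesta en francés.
En partant de l'accélération a(t) = 20·t^3 + 12·t^2 + 30·t + 2, nous prenons 2 primitives. En prenant ∫a(t)dt et en appliquant v(0) = 5, nous trouvons v(t) = 5·t^4 + 4·t^3 + 15·t^2 + 2·t + 5. L'intégrale de la vitesse, avec x(0) = 1, donne la position: x(t) = t^5 + t^4 + 5·t^3 + t^2 + 5·t + 1. De l'équation de la position x(t) = t^5 + t^4 + 5·t^3 + t^2 + 5·t + 1, nous substituons t = 1 pour obtenir x = 14.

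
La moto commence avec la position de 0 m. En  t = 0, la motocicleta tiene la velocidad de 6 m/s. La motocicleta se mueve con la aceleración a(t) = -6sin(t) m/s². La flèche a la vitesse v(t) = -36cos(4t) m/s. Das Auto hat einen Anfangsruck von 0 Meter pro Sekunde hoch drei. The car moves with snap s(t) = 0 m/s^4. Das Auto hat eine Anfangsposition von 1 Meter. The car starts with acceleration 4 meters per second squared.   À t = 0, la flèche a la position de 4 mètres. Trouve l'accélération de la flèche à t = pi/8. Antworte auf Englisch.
To solve this, we need to take 1 derivative of our velocity equation v(t) = -36·cos(4·t). Taking d/dt of v(t), we find a(t) = 144·sin(4·t). We have acceleration a(t) = 144·sin(4·t). Substituting t = pi/8: a(pi/8) = 144.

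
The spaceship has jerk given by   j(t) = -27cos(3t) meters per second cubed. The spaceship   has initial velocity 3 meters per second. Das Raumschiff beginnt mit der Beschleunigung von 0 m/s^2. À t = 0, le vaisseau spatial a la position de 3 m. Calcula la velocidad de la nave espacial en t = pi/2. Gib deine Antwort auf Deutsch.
Wir müssen das Integral unserer Gleichung für den Ruck j(t) = -27·cos(3·t) 2-mal finden. Die Stammfunktion von dem Ruck ist die Beschleunigung. Mit a(0) = 0 erhalten wir a(t) = -9·sin(3·t). Mit ∫a(t)dt und Anwendung von v(0) = 3, finden wir v(t) = 3·cos(3·t). Wir haben die Geschwindigkeit v(t) = 3·cos(3·t). Durch Einsetzen von t = pi/2: v(pi/2) = 0.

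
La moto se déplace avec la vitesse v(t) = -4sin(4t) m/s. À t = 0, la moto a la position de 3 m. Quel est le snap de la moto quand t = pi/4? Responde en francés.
Nous devons dériver notre équation de la vitesse v(t) = -4·sin(4·t) 3 fois. En prenant d/dt de v(t), nous trouvons a(t) = -16·cos(4·t). En dérivant l'accélération, nous obtenons le jerk: j(t) = 64·sin(4·t). La dérivée du jerk donne le snap: s(t) = 256·cos(4·t). Nous avons le snap s(t) = 256·cos(4·t). En substituant t = pi/4: s(pi/4) = -256.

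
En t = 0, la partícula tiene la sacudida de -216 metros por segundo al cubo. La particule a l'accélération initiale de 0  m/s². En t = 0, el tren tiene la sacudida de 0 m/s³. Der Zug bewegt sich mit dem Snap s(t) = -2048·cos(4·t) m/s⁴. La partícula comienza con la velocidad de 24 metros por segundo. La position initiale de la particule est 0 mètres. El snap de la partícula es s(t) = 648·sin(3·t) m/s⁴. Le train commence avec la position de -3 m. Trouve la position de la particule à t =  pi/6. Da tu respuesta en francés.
Pour résoudre ceci, nous devons prendre 4 primitives de notre équation du snap s(t) = 648·sin(3·t). La primitive du snap, avec j(0) = -216, donne le jerk: j(t) = -216·cos(3·t). En intégrant le jerk et en utilisant la condition initiale a(0) = 0, nous obtenons a(t) = -72·sin(3·t). En intégrant l'accélération et en utilisant la condition initiale v(0) = 24, nous obtenons v(t) = 24·cos(3·t). En prenant ∫v(t)dt et en appliquant x(0) = 0, nous trouvons x(t) = 8·sin(3·t). En utilisant x(t) = 8·sin(3·t) et en substituant t = pi/6, nous trouvons x = 8.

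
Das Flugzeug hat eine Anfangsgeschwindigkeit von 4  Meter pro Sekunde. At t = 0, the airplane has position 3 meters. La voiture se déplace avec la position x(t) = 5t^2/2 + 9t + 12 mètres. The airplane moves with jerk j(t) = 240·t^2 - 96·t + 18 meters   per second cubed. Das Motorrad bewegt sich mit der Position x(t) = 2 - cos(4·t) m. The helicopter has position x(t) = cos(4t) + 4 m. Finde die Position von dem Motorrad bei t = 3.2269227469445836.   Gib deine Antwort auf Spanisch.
Usando x(t) = 2 - cos(4·t) y sustituyendo t = 3.2269227469445836, encontramos x = 1.05768648362831.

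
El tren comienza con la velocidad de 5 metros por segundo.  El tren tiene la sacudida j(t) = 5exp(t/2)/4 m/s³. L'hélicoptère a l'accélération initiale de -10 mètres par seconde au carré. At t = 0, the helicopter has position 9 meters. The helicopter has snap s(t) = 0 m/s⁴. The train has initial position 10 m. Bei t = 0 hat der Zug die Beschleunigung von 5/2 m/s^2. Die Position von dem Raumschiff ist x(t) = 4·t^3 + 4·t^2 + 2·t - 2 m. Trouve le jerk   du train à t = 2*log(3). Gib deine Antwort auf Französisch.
En utilisant j(t) = 5·exp(t/2)/4 et en substituant t = 2*log(3), nous trouvons j = 15/4.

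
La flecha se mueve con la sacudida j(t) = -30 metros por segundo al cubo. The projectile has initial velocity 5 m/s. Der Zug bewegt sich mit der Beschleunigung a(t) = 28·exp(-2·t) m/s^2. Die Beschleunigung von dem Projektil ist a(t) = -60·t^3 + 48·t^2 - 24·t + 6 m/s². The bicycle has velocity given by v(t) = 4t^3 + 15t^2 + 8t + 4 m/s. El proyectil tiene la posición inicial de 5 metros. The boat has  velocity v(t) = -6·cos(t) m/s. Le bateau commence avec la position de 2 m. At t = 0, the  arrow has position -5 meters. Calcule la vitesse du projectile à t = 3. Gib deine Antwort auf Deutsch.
Ausgehend von der Beschleunigung a(t) = -60·t^3 + 48·t^2 - 24·t + 6, nehmen wir 1 Stammfunktion. Das Integral von der Beschleunigung ist die Geschwindigkeit. Mit v(0) = 5 erhalten wir v(t) = -15·t^4 + 16·t^3 - 12·t^2 + 6·t + 5. Mit v(t) = -15·t^4 + 16·t^3 - 12·t^2 + 6·t + 5 und Einsetzen von t = 3, finden wir v = -868.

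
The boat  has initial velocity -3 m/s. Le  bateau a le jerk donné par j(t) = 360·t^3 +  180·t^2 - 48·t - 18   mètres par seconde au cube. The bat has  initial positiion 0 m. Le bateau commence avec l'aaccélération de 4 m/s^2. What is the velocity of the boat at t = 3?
To solve this, we need to take 2 integrals of our jerk equation j(t) = 360·t^3 + 180·t^2 - 48·t - 18. Integrating jerk and using the initial condition a(0) = 4, we get a(t) = 90·t^4 + 60·t^3 - 24·t^2 - 18·t + 4. Taking ∫a(t)dt and applying v(0) = -3, we find v(t) = 18·t^5 + 15·t^4 - 8·t^3 - 9·t^2 + 4·t - 3. Using v(t) = 18·t^5 + 15·t^4 - 8·t^3 - 9·t^2 + 4·t - 3 and substituting t = 3, we find v = 5301.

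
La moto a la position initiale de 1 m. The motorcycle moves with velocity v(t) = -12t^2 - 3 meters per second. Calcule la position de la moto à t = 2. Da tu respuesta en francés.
Nous devons intégrer notre équation de la vitesse v(t) = -12·t^2 - 3 1 fois. En intégrant la vitesse et en utilisant la condition initiale x(0) = 1, nous obtenons x(t) = -4·t^3 - 3·t + 1. En utilisant x(t) = -4·t^3 - 3·t + 1 et en substituant t = 2, nous trouvons x = -37.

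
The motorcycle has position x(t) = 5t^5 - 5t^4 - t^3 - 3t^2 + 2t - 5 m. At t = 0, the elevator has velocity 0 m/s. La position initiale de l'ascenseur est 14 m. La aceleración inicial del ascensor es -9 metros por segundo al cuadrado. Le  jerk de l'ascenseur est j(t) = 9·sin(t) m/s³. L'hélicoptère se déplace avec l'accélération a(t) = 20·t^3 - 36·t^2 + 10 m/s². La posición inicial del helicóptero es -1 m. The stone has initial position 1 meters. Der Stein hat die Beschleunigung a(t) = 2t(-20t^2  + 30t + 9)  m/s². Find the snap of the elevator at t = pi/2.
To solve this, we need to take 1 derivative of our jerk equation j(t) = 9·sin(t). The derivative of jerk gives snap: s(t) = 9·cos(t). Using s(t) = 9·cos(t) and substituting t = pi/2, we find s = 0.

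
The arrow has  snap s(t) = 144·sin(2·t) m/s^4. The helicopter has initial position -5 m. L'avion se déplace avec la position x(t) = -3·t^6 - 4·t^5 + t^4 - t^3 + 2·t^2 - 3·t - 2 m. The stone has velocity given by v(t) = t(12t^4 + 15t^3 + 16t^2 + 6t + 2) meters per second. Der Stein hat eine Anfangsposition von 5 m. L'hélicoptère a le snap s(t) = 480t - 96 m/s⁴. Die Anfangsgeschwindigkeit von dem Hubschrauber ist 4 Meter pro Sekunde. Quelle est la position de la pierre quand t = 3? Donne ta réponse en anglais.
To find the answer, we compute 1 integral of v(t) = t·(12·t^4 + 15·t^3 + 16·t^2 + 6·t + 2). Integrating velocity and using the initial condition x(0) = 5, we get x(t) = 2·t^6 + 3·t^5 + 4·t^4 + 2·t^3 + t^2 + 5. Using x(t) = 2·t^6 + 3·t^5 + 4·t^4 + 2·t^3 + t^2 + 5 and substituting t = 3, we find x = 2579.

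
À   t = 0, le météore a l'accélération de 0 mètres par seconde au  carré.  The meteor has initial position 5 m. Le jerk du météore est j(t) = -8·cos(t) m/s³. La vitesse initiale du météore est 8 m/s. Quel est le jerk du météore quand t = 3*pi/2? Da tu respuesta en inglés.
From the given jerk equation j(t) = -8·cos(t), we substitute t = 3*pi/2 to get j = 0.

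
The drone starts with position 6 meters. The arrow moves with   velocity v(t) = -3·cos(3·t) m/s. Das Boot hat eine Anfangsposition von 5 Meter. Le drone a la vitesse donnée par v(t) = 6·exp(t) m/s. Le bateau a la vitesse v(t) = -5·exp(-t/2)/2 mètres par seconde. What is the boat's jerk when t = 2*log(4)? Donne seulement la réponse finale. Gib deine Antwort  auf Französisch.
La réponse est -5/32.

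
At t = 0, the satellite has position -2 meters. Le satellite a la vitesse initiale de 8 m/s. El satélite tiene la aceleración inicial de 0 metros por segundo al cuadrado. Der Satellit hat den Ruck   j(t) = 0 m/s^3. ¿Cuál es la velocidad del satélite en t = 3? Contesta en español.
Partiendo de la sacudida j(t) = 0, tomamos 2 integrales. Tomando ∫j(t)dt y aplicando a(0) = 0, encontramos a(t) = 0. La antiderivada de la aceleración es la velocidad. Usando v(0) = 8, obtenemos v(t) = 8. Usando v(t) = 8 y sustituyendo t = 3, encontramos v = 8.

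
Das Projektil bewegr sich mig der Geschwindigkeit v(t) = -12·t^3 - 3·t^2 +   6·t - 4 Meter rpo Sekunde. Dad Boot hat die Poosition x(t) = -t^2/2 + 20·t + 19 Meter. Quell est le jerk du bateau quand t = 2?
En partant de la position x(t) = -t^2/2 + 20·t + 19, nous prenons 3 dérivées. En prenant d/dt de x(t), nous trouvons v(t) = 20 - t. En prenant d/dt de v(t), nous trouvons a(t) = -1. La dérivée de l'accélération donne le jerk: j(t) = 0. De l'équation du jerk j(t) = 0, nous substituons t = 2 pour obtenir j = 0.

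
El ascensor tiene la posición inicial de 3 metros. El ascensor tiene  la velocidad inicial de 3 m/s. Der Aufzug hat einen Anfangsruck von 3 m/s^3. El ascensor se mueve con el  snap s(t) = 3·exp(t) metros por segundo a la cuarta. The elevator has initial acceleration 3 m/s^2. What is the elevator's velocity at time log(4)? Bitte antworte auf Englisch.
To solve this, we need to take 3 antiderivatives of our snap equation s(t) = 3·exp(t). Integrating snap and using the initial condition j(0) = 3, we get j(t) = 3·exp(t). Finding the antiderivative of j(t) and using a(0) = 3: a(t) = 3·exp(t). The integral of acceleration is velocity. Using v(0) = 3, we get v(t) = 3·exp(t). We have velocity v(t) = 3·exp(t). Substituting t = log(4): v(log(4)) = 12.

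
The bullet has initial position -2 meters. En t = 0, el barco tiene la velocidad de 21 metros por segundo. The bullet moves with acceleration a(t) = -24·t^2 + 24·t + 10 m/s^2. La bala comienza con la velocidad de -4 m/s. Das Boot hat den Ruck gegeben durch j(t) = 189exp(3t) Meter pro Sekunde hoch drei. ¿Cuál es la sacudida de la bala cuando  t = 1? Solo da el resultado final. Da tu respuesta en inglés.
The jerk at t = 1 is j = -24.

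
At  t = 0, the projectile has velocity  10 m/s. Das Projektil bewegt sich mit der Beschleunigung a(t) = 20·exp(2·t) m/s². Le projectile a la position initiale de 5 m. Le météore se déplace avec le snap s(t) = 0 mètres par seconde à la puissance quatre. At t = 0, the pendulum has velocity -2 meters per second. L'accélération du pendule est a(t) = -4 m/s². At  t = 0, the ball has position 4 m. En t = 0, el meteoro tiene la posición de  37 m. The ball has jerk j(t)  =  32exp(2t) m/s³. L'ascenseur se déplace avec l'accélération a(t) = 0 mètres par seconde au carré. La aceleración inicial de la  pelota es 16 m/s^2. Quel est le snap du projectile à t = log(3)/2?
Nous devons dériver notre équation de l'accélération a(t) = 20·exp(2·t) 2 fois. La dérivée de l'accélération donne le jerk: j(t) = 40·exp(2·t). En prenant d/dt de j(t), nous trouvons s(t) = 80·exp(2·t). Nous avons le snap s(t) = 80·exp(2·t). En substituant t = log(3)/2: s(log(3)/2) = 240.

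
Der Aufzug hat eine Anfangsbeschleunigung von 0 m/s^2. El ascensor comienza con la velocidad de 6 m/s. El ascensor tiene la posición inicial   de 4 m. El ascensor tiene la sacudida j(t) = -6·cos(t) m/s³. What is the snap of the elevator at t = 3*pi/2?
We must differentiate our jerk equation j(t) = -6·cos(t) 1 time. Taking d/dt of j(t), we find s(t) = 6·sin(t). Using s(t) = 6·sin(t) and substituting t = 3*pi/2, we find s = -6.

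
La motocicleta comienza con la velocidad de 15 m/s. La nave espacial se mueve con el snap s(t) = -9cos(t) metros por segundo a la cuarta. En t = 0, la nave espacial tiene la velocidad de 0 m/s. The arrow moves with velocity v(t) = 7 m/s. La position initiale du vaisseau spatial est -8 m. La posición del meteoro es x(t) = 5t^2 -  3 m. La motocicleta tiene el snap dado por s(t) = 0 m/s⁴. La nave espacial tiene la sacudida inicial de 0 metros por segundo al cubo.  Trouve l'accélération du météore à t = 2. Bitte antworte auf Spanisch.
Debemos derivar nuestra ecuación de la posición x(t) = 5·t^2 - 3 2 veces. La derivada de la posición da la velocidad: v(t) = 10·t. Derivando la velocidad, obtenemos la aceleración: a(t) = 10. De la ecuación de la aceleración a(t) = 10, sustituimos t = 2 para obtener a = 10.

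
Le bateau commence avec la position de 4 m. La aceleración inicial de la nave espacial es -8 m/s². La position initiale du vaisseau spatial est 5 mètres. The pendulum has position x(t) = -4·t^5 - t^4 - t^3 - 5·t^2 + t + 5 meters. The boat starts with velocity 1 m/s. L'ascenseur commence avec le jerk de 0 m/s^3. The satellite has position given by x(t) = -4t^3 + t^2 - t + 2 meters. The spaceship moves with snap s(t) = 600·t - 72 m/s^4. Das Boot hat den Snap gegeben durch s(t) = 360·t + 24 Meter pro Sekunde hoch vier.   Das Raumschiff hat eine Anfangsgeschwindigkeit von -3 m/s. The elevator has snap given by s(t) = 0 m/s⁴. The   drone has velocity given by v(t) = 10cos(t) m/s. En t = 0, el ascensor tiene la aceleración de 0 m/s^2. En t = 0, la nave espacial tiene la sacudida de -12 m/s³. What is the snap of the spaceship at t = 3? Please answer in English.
From the given snap equation s(t) = 600·t - 72, we substitute t = 3 to get s = 1728.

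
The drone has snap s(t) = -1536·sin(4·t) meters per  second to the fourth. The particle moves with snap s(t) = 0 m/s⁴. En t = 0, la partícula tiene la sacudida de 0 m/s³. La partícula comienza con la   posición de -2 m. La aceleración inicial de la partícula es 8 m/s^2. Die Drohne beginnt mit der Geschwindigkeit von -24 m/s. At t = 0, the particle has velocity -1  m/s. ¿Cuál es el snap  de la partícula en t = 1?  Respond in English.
From the given snap equation s(t) = 0, we substitute t = 1 to get s = 0.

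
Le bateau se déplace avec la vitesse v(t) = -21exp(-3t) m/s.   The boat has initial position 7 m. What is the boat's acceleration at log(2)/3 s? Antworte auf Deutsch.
Wir müssen unsere Gleichung für die Geschwindigkeit v(t) = -21·exp(-3·t) 1-mal ableiten. Mit d/dt von v(t) finden wir a(t) = 63·exp(-3·t). Mit a(t) = 63·exp(-3·t) und Einsetzen von t = log(2)/3, finden wir a = 63/2.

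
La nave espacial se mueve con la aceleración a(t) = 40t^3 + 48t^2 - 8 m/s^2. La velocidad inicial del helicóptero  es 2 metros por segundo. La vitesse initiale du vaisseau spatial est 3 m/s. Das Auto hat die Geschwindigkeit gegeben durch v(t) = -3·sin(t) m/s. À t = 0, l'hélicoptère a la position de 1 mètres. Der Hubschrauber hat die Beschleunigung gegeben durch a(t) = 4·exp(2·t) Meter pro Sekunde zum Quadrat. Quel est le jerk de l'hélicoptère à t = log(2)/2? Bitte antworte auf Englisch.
To solve this, we need to take 1 derivative of our acceleration equation a(t) = 4·exp(2·t). Differentiating acceleration, we get jerk: j(t) = 8·exp(2·t). From the given jerk equation j(t) = 8·exp(2·t), we substitute t = log(2)/2 to get j = 16.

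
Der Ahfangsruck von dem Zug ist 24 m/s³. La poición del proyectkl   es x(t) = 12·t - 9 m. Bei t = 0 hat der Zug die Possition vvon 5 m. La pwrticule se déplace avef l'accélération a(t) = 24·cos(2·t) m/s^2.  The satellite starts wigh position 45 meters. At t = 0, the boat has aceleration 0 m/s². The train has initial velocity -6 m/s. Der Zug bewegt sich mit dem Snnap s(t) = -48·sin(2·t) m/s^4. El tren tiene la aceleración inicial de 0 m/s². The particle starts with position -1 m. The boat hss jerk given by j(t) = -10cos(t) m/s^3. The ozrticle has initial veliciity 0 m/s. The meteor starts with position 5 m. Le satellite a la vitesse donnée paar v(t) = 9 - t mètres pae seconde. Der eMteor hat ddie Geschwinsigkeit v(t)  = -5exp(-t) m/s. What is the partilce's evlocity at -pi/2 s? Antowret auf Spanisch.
Para resolver esto, necesitamos tomar 1 antiderivada de nuestra ecuación de la aceleración a(t) = 24·cos(2·t). La integral de la aceleración es la velocidad. Usando v(0) = 0, obtenemos v(t) = 12·sin(2·t). De la ecuación de la velocidad v(t) = 12·sin(2·t), sustituimos t = -pi/2 para obtener v = 0.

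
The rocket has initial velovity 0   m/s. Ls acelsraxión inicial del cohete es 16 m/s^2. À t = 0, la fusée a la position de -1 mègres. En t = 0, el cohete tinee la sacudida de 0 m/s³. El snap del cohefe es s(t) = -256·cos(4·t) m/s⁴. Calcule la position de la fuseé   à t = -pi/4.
Pour résoudre ceci, nous devons prendre 4 intégrales de notre équation du snap s(t) = -256·cos(4·t). La primitive du snap, avec j(0) = 0, donne le jerk: j(t) = -64·sin(4·t). En prenant ∫j(t)dt et en appliquant a(0) = 16, nous trouvons a(t) = 16·cos(4·t). L'intégrale de l'accélération est la vitesse. En utilisant v(0) = 0, nous obtenons v(t) = 4·sin(4·t). En intégrant la vitesse et en utilisant la condition initiale x(0) = -1, nous obtenons x(t) = -cos(4·t). En utilisant x(t) = -cos(4·t) et en substituant t = -pi/4, nous trouvons x = 1.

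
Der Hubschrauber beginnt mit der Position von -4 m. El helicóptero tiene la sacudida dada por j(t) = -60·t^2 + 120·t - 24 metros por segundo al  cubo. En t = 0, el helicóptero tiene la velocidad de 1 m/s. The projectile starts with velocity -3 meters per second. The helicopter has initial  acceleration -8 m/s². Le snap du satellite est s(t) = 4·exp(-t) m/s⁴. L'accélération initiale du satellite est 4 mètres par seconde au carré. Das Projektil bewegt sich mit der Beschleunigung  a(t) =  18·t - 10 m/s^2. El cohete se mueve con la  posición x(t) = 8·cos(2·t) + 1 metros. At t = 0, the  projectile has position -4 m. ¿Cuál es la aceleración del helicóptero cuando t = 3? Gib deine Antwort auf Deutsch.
Wir müssen das Integral unserer Gleichung für den Ruck j(t) = -60·t^2 + 120·t - 24 1-mal finden. Mit ∫j(t)dt und Anwendung von a(0) = -8, finden wir a(t) = -20·t^3 + 60·t^2 - 24·t - 8. Aus der Gleichung für die Beschleunigung a(t) = -20·t^3 + 60·t^2 - 24·t - 8, setzen wir t = 3 ein und erhalten a = -80.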